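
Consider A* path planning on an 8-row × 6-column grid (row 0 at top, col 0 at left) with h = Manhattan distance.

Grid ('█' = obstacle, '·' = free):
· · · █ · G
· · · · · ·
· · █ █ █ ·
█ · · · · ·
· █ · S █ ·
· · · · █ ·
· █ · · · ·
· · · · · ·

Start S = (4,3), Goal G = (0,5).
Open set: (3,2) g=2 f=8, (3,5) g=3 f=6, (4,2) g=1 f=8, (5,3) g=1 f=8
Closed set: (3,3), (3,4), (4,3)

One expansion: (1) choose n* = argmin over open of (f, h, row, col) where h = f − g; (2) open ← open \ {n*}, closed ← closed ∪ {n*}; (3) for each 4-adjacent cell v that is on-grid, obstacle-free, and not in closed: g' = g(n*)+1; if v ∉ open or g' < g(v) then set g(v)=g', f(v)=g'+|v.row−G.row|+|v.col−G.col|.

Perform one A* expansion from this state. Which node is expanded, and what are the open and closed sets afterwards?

expanded=(3,5); open=[(2,5) g=4 f=6, (3,2) g=2 f=8, (4,2) g=1 f=8, (4,5) g=4 f=8, (5,3) g=1 f=8]; closed=[(3,3), (3,4), (3,5), (4,3)]

step 1: expand (3,5) (f=6, h=3) → closed; open now [(2,5) g=4 f=6, (3,2) g=2 f=8, (4,2) g=1 f=8, (4,5) g=4 f=8, (5,3) g=1 f=8]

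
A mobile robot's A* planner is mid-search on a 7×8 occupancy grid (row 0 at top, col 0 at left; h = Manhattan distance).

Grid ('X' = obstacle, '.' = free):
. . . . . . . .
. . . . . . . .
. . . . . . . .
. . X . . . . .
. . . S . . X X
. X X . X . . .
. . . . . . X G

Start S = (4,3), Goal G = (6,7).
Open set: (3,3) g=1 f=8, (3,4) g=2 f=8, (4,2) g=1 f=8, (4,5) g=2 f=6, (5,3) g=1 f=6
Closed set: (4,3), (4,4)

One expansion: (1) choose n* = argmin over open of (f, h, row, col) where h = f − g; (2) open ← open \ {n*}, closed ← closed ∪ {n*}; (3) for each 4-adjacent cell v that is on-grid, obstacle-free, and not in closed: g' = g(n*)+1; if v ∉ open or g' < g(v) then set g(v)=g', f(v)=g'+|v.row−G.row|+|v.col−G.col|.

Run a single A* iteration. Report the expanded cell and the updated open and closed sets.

expanded=(4,5); open=[(3,3) g=1 f=8, (3,4) g=2 f=8, (3,5) g=3 f=8, (4,2) g=1 f=8, (5,3) g=1 f=6, (5,5) g=3 f=6]; closed=[(4,3), (4,4), (4,5)]

step 1: expand (4,5) (f=6, h=4) → closed; open now [(3,3) g=1 f=8, (3,4) g=2 f=8, (3,5) g=3 f=8, (4,2) g=1 f=8, (5,3) g=1 f=6, (5,5) g=3 f=6]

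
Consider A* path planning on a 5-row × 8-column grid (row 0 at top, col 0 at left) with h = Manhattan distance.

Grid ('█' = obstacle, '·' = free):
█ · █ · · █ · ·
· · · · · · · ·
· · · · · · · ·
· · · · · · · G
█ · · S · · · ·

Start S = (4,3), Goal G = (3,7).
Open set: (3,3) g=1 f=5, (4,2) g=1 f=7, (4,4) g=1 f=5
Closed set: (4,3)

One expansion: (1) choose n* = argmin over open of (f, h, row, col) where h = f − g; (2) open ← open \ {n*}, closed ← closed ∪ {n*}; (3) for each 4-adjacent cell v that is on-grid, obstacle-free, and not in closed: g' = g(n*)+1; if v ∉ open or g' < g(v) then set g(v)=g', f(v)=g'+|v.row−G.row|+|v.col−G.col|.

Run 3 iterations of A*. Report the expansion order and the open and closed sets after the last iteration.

order=[(3,3) → (3,4) → (3,5)]; open=[(2,3) g=2 f=7, (2,4) g=3 f=7, (2,5) g=4 f=7, (3,2) g=2 f=7, (3,6) g=4 f=5, (4,2) g=1 f=7, (4,4) g=1 f=5, (4,5) g=4 f=7]; closed=[(3,3), (3,4), (3,5), (4,3)]

step 1: expand (3,3) (f=5, h=4) → closed; open now [(2,3) g=2 f=7, (3,2) g=2 f=7, (3,4) g=2 f=5, (4,2) g=1 f=7, (4,4) g=1 f=5]
step 2: expand (3,4) (f=5, h=3) → closed; open now [(2,3) g=2 f=7, (2,4) g=3 f=7, (3,2) g=2 f=7, (3,5) g=3 f=5, (4,2) g=1 f=7, (4,4) g=1 f=5]
step 3: expand (3,5) (f=5, h=2) → closed; open now [(2,3) g=2 f=7, (2,4) g=3 f=7, (2,5) g=4 f=7, (3,2) g=2 f=7, (3,6) g=4 f=5, (4,2) g=1 f=7, (4,4) g=1 f=5, (4,5) g=4 f=7]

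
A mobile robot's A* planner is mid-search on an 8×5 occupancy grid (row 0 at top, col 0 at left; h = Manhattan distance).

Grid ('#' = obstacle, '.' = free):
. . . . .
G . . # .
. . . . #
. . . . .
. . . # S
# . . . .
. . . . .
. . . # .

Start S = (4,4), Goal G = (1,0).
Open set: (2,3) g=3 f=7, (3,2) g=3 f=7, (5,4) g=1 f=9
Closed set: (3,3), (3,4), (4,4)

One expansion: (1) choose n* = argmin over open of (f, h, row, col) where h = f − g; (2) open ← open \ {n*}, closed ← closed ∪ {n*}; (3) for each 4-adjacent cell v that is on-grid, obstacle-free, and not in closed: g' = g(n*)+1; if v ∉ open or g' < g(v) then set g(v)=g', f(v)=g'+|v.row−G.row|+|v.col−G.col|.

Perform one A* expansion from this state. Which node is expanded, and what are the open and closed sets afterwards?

step 1: expand (2,3) (f=7, h=4) → closed; open now [(2,2) g=4 f=7, (3,2) g=3 f=7, (5,4) g=1 f=9]

expanded=(2,3); open=[(2,2) g=4 f=7, (3,2) g=3 f=7, (5,4) g=1 f=9]; closed=[(2,3), (3,3), (3,4), (4,4)]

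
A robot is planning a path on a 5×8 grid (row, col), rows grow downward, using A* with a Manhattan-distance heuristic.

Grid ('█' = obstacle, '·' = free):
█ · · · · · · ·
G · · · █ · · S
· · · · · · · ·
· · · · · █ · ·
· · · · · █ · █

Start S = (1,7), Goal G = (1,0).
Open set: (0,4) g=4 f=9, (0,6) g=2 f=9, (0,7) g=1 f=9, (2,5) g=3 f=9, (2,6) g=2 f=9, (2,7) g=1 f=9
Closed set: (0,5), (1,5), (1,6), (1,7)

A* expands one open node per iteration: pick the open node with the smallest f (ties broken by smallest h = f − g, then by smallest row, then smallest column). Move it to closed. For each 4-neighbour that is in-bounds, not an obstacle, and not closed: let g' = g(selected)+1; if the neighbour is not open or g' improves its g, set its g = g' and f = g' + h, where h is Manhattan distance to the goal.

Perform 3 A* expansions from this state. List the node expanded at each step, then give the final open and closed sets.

order=[(0,4) → (0,3) → (0,2)]; open=[(0,1) g=7 f=9, (0,6) g=2 f=9, (0,7) g=1 f=9, (1,2) g=7 f=9, (1,3) g=6 f=9, (2,5) g=3 f=9, (2,6) g=2 f=9, (2,7) g=1 f=9]; closed=[(0,2), (0,3), (0,4), (0,5), (1,5), (1,6), (1,7)]

step 1: expand (0,4) (f=9, h=5) → closed; open now [(0,3) g=5 f=9, (0,6) g=2 f=9, (0,7) g=1 f=9, (2,5) g=3 f=9, (2,6) g=2 f=9, (2,7) g=1 f=9]
step 2: expand (0,3) (f=9, h=4) → closed; open now [(0,2) g=6 f=9, (0,6) g=2 f=9, (0,7) g=1 f=9, (1,3) g=6 f=9, (2,5) g=3 f=9, (2,6) g=2 f=9, (2,7) g=1 f=9]
step 3: expand (0,2) (f=9, h=3) → closed; open now [(0,1) g=7 f=9, (0,6) g=2 f=9, (0,7) g=1 f=9, (1,2) g=7 f=9, (1,3) g=6 f=9, (2,5) g=3 f=9, (2,6) g=2 f=9, (2,7) g=1 f=9]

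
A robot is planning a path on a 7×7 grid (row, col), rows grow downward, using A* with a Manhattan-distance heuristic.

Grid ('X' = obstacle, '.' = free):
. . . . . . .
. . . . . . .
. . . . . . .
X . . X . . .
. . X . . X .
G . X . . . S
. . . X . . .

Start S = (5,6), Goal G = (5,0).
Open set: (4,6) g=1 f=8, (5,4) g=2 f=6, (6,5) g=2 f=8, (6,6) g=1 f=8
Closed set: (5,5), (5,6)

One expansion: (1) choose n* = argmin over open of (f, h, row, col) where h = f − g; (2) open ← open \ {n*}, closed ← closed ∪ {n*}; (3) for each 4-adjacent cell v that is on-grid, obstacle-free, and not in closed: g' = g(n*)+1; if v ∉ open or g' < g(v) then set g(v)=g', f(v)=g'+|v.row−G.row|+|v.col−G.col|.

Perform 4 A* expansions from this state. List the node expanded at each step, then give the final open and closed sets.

order=[(5,4) → (5,3) → (4,3) → (4,4)]; open=[(3,4) g=4 f=10, (4,6) g=1 f=8, (6,4) g=3 f=8, (6,5) g=2 f=8, (6,6) g=1 f=8]; closed=[(4,3), (4,4), (5,3), (5,4), (5,5), (5,6)]

step 1: expand (5,4) (f=6, h=4) → closed; open now [(4,4) g=3 f=8, (4,6) g=1 f=8, (5,3) g=3 f=6, (6,4) g=3 f=8, (6,5) g=2 f=8, (6,6) g=1 f=8]
step 2: expand (5,3) (f=6, h=3) → closed; open now [(4,3) g=4 f=8, (4,4) g=3 f=8, (4,6) g=1 f=8, (6,4) g=3 f=8, (6,5) g=2 f=8, (6,6) g=1 f=8]
step 3: expand (4,3) (f=8, h=4) → closed; open now [(4,4) g=3 f=8, (4,6) g=1 f=8, (6,4) g=3 f=8, (6,5) g=2 f=8, (6,6) g=1 f=8]
step 4: expand (4,4) (f=8, h=5) → closed; open now [(3,4) g=4 f=10, (4,6) g=1 f=8, (6,4) g=3 f=8, (6,5) g=2 f=8, (6,6) g=1 f=8]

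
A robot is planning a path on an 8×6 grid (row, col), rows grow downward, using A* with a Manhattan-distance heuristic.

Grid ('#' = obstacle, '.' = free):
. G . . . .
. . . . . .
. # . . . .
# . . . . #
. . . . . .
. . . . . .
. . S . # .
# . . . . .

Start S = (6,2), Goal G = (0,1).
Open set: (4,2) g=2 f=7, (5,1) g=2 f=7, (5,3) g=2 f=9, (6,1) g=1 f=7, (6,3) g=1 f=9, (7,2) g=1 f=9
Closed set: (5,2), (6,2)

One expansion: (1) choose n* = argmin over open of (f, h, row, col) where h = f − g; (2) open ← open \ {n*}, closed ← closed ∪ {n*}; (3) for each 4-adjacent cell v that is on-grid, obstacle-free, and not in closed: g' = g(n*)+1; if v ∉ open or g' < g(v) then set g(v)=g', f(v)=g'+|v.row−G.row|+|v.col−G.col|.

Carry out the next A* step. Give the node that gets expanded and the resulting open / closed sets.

step 1: expand (4,2) (f=7, h=5) → closed; open now [(3,2) g=3 f=7, (4,1) g=3 f=7, (4,3) g=3 f=9, (5,1) g=2 f=7, (5,3) g=2 f=9, (6,1) g=1 f=7, (6,3) g=1 f=9, (7,2) g=1 f=9]

expanded=(4,2); open=[(3,2) g=3 f=7, (4,1) g=3 f=7, (4,3) g=3 f=9, (5,1) g=2 f=7, (5,3) g=2 f=9, (6,1) g=1 f=7, (6,3) g=1 f=9, (7,2) g=1 f=9]; closed=[(4,2), (5,2), (6,2)]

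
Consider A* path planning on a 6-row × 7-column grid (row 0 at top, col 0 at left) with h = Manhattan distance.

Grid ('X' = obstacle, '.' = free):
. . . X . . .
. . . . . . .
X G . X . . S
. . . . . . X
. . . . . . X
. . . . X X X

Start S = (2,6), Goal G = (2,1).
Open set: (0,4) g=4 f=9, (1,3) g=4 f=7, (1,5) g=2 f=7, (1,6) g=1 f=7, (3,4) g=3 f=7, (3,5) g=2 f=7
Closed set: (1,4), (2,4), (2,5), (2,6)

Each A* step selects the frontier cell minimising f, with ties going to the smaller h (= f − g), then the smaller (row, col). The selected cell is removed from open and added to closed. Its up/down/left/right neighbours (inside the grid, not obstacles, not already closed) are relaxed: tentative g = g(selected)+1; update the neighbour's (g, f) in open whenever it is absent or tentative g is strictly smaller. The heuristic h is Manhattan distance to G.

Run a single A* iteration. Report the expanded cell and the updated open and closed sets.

expanded=(1,3); open=[(0,4) g=4 f=9, (1,2) g=5 f=7, (1,5) g=2 f=7, (1,6) g=1 f=7, (3,4) g=3 f=7, (3,5) g=2 f=7]; closed=[(1,3), (1,4), (2,4), (2,5), (2,6)]

step 1: expand (1,3) (f=7, h=3) → closed; open now [(0,4) g=4 f=9, (1,2) g=5 f=7, (1,5) g=2 f=7, (1,6) g=1 f=7, (3,4) g=3 f=7, (3,5) g=2 f=7]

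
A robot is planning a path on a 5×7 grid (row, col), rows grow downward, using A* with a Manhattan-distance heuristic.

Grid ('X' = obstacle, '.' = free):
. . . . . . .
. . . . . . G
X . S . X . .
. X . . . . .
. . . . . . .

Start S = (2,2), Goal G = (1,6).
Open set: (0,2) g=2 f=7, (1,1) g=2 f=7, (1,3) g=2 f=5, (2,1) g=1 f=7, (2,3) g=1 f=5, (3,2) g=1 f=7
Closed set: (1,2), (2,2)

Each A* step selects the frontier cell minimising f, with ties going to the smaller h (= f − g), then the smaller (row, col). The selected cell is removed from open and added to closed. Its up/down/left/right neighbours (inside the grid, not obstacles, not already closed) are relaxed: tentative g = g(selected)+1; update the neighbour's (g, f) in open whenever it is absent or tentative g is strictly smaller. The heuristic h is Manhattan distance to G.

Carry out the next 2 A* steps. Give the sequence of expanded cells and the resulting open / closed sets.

step 1: expand (1,3) (f=5, h=3) → closed; open now [(0,2) g=2 f=7, (0,3) g=3 f=7, (1,1) g=2 f=7, (1,4) g=3 f=5, (2,1) g=1 f=7, (2,3) g=1 f=5, (3,2) g=1 f=7]
step 2: expand (1,4) (f=5, h=2) → closed; open now [(0,2) g=2 f=7, (0,3) g=3 f=7, (0,4) g=4 f=7, (1,1) g=2 f=7, (1,5) g=4 f=5, (2,1) g=1 f=7, (2,3) g=1 f=5, (3,2) g=1 f=7]

order=[(1,3) → (1,4)]; open=[(0,2) g=2 f=7, (0,3) g=3 f=7, (0,4) g=4 f=7, (1,1) g=2 f=7, (1,5) g=4 f=5, (2,1) g=1 f=7, (2,3) g=1 f=5, (3,2) g=1 f=7]; closed=[(1,2), (1,3), (1,4), (2,2)]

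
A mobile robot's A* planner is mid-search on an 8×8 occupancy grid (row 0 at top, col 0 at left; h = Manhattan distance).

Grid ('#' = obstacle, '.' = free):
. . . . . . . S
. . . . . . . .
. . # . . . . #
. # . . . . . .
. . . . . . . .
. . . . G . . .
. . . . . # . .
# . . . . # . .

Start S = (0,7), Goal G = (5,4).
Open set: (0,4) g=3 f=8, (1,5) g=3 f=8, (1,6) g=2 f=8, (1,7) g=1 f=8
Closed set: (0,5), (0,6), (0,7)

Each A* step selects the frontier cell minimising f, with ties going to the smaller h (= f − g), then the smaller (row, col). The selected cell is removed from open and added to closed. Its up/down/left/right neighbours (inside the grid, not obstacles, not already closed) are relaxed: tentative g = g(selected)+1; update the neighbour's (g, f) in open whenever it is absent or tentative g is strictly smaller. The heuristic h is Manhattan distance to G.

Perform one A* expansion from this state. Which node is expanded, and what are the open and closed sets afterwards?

step 1: expand (0,4) (f=8, h=5) → closed; open now [(0,3) g=4 f=10, (1,4) g=4 f=8, (1,5) g=3 f=8, (1,6) g=2 f=8, (1,7) g=1 f=8]

expanded=(0,4); open=[(0,3) g=4 f=10, (1,4) g=4 f=8, (1,5) g=3 f=8, (1,6) g=2 f=8, (1,7) g=1 f=8]; closed=[(0,4), (0,5), (0,6), (0,7)]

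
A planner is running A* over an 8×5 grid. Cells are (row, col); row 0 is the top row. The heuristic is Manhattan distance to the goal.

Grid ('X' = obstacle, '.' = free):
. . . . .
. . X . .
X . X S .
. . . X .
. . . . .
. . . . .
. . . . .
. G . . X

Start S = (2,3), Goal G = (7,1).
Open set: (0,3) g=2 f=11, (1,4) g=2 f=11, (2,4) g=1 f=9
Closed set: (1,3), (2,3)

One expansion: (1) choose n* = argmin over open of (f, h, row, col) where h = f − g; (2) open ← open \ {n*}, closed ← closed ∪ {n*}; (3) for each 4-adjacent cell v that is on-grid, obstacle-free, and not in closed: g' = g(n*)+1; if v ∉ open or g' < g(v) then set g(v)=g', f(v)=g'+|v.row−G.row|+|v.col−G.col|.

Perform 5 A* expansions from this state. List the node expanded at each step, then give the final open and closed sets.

order=[(2,4) → (3,4) → (4,4) → (4,3) → (4,2)]; open=[(0,3) g=2 f=11, (1,4) g=2 f=11, (3,2) g=6 f=11, (4,1) g=6 f=9, (5,2) g=6 f=9, (5,3) g=5 f=9, (5,4) g=4 f=9]; closed=[(1,3), (2,3), (2,4), (3,4), (4,2), (4,3), (4,4)]

step 1: expand (2,4) (f=9, h=8) → closed; open now [(0,3) g=2 f=11, (1,4) g=2 f=11, (3,4) g=2 f=9]
step 2: expand (3,4) (f=9, h=7) → closed; open now [(0,3) g=2 f=11, (1,4) g=2 f=11, (4,4) g=3 f=9]
step 3: expand (4,4) (f=9, h=6) → closed; open now [(0,3) g=2 f=11, (1,4) g=2 f=11, (4,3) g=4 f=9, (5,4) g=4 f=9]
step 4: expand (4,3) (f=9, h=5) → closed; open now [(0,3) g=2 f=11, (1,4) g=2 f=11, (4,2) g=5 f=9, (5,3) g=5 f=9, (5,4) g=4 f=9]
step 5: expand (4,2) (f=9, h=4) → closed; open now [(0,3) g=2 f=11, (1,4) g=2 f=11, (3,2) g=6 f=11, (4,1) g=6 f=9, (5,2) g=6 f=9, (5,3) g=5 f=9, (5,4) g=4 f=9]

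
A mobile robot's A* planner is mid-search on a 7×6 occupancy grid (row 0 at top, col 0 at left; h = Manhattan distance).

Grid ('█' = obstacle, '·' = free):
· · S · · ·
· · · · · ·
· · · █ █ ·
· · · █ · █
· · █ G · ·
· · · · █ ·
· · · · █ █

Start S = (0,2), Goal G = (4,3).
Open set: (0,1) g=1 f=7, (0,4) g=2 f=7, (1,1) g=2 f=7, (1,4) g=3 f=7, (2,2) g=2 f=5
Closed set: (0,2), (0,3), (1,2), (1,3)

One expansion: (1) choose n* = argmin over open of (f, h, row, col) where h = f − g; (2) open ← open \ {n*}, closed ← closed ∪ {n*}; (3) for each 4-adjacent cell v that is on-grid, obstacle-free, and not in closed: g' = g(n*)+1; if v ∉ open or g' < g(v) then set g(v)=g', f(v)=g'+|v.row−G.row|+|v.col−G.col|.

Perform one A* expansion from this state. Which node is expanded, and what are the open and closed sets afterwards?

expanded=(2,2); open=[(0,1) g=1 f=7, (0,4) g=2 f=7, (1,1) g=2 f=7, (1,4) g=3 f=7, (2,1) g=3 f=7, (3,2) g=3 f=5]; closed=[(0,2), (0,3), (1,2), (1,3), (2,2)]

step 1: expand (2,2) (f=5, h=3) → closed; open now [(0,1) g=1 f=7, (0,4) g=2 f=7, (1,1) g=2 f=7, (1,4) g=3 f=7, (2,1) g=3 f=7, (3,2) g=3 f=5]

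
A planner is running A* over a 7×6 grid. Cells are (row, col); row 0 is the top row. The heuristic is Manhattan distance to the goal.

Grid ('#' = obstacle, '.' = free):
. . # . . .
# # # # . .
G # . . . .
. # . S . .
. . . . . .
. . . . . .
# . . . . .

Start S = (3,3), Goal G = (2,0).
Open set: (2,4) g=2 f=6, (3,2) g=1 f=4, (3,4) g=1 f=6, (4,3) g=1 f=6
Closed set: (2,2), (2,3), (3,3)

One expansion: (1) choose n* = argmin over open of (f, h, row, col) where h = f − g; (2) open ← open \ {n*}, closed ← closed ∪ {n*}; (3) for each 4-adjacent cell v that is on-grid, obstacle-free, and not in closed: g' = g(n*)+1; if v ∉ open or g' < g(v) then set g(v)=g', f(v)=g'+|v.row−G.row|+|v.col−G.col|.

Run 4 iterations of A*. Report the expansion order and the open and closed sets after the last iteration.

step 1: expand (3,2) (f=4, h=3) → closed; open now [(2,4) g=2 f=6, (3,4) g=1 f=6, (4,2) g=2 f=6, (4,3) g=1 f=6]
step 2: expand (2,4) (f=6, h=4) → closed; open now [(1,4) g=3 f=8, (2,5) g=3 f=8, (3,4) g=1 f=6, (4,2) g=2 f=6, (4,3) g=1 f=6]
step 3: expand (4,2) (f=6, h=4) → closed; open now [(1,4) g=3 f=8, (2,5) g=3 f=8, (3,4) g=1 f=6, (4,1) g=3 f=6, (4,3) g=1 f=6, (5,2) g=3 f=8]
step 4: expand (4,1) (f=6, h=3) → closed; open now [(1,4) g=3 f=8, (2,5) g=3 f=8, (3,4) g=1 f=6, (4,0) g=4 f=6, (4,3) g=1 f=6, (5,1) g=4 f=8, (5,2) g=3 f=8]

order=[(3,2) → (2,4) → (4,2) → (4,1)]; open=[(1,4) g=3 f=8, (2,5) g=3 f=8, (3,4) g=1 f=6, (4,0) g=4 f=6, (4,3) g=1 f=6, (5,1) g=4 f=8, (5,2) g=3 f=8]; closed=[(2,2), (2,3), (2,4), (3,2), (3,3), (4,1), (4,2)]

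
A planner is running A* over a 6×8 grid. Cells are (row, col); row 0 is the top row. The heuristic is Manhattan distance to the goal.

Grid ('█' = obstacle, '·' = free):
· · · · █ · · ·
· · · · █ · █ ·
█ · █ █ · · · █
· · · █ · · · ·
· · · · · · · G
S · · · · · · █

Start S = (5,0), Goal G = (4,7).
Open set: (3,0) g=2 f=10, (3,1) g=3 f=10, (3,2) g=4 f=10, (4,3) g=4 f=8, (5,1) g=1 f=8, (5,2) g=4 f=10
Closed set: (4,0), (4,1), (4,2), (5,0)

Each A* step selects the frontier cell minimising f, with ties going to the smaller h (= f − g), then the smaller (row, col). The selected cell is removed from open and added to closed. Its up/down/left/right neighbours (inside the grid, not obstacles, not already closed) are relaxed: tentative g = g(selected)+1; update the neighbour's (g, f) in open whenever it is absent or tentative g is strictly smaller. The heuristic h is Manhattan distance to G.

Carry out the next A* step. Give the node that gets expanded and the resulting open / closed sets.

expanded=(4,3); open=[(3,0) g=2 f=10, (3,1) g=3 f=10, (3,2) g=4 f=10, (4,4) g=5 f=8, (5,1) g=1 f=8, (5,2) g=4 f=10, (5,3) g=5 f=10]; closed=[(4,0), (4,1), (4,2), (4,3), (5,0)]

step 1: expand (4,3) (f=8, h=4) → closed; open now [(3,0) g=2 f=10, (3,1) g=3 f=10, (3,2) g=4 f=10, (4,4) g=5 f=8, (5,1) g=1 f=8, (5,2) g=4 f=10, (5,3) g=5 f=10]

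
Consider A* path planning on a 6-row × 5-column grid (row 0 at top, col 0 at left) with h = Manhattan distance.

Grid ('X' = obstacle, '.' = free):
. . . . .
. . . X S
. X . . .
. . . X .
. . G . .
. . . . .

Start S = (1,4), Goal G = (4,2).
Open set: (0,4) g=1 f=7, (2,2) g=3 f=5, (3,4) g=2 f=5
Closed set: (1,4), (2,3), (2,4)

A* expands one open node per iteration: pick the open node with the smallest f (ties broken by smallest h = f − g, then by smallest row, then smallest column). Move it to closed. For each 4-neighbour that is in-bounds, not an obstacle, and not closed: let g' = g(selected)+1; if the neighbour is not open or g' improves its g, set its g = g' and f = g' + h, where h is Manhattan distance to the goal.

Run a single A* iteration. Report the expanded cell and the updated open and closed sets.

expanded=(2,2); open=[(0,4) g=1 f=7, (1,2) g=4 f=7, (3,2) g=4 f=5, (3,4) g=2 f=5]; closed=[(1,4), (2,2), (2,3), (2,4)]

step 1: expand (2,2) (f=5, h=2) → closed; open now [(0,4) g=1 f=7, (1,2) g=4 f=7, (3,2) g=4 f=5, (3,4) g=2 f=5]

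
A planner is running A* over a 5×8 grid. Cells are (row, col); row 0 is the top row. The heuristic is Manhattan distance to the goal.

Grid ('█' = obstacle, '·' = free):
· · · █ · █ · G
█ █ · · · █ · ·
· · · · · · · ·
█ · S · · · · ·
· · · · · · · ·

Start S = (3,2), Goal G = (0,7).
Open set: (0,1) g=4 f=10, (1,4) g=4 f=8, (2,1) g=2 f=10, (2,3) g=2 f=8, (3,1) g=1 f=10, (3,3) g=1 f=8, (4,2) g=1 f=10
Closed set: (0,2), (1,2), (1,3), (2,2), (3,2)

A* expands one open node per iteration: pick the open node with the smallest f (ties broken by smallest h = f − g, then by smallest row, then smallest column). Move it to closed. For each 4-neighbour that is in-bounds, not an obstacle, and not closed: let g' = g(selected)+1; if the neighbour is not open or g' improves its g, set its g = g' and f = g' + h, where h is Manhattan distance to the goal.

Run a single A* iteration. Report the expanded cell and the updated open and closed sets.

step 1: expand (1,4) (f=8, h=4) → closed; open now [(0,1) g=4 f=10, (0,4) g=5 f=8, (2,1) g=2 f=10, (2,3) g=2 f=8, (2,4) g=5 f=10, (3,1) g=1 f=10, (3,3) g=1 f=8, (4,2) g=1 f=10]

expanded=(1,4); open=[(0,1) g=4 f=10, (0,4) g=5 f=8, (2,1) g=2 f=10, (2,3) g=2 f=8, (2,4) g=5 f=10, (3,1) g=1 f=10, (3,3) g=1 f=8, (4,2) g=1 f=10]; closed=[(0,2), (1,2), (1,3), (1,4), (2,2), (3,2)]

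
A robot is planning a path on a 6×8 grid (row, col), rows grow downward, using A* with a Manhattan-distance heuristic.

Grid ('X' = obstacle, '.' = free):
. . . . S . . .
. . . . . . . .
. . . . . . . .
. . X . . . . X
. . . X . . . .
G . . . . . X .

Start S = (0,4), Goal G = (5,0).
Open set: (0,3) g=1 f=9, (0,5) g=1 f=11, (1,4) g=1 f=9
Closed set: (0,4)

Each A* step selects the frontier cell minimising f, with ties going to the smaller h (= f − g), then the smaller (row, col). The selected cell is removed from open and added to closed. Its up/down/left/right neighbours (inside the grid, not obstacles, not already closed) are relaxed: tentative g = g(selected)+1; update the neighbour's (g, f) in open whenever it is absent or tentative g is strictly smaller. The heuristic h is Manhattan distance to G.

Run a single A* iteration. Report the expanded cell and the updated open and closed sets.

step 1: expand (0,3) (f=9, h=8) → closed; open now [(0,2) g=2 f=9, (0,5) g=1 f=11, (1,3) g=2 f=9, (1,4) g=1 f=9]

expanded=(0,3); open=[(0,2) g=2 f=9, (0,5) g=1 f=11, (1,3) g=2 f=9, (1,4) g=1 f=9]; closed=[(0,3), (0,4)]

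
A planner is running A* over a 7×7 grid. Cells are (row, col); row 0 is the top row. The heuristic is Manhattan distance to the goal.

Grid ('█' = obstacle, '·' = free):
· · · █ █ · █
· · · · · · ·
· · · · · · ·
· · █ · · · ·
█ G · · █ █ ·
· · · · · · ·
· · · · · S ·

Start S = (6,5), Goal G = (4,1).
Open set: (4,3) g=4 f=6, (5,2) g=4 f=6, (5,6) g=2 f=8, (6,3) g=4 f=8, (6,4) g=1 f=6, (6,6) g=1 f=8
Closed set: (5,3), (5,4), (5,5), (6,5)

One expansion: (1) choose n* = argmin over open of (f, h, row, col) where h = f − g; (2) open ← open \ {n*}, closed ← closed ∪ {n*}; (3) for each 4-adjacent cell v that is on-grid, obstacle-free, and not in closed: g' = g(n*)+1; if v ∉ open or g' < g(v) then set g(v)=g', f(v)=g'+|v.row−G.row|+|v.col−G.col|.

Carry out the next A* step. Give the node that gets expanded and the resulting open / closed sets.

expanded=(4,3); open=[(3,3) g=5 f=8, (4,2) g=5 f=6, (5,2) g=4 f=6, (5,6) g=2 f=8, (6,3) g=4 f=8, (6,4) g=1 f=6, (6,6) g=1 f=8]; closed=[(4,3), (5,3), (5,4), (5,5), (6,5)]

step 1: expand (4,3) (f=6, h=2) → closed; open now [(3,3) g=5 f=8, (4,2) g=5 f=6, (5,2) g=4 f=6, (5,6) g=2 f=8, (6,3) g=4 f=8, (6,4) g=1 f=6, (6,6) g=1 f=8]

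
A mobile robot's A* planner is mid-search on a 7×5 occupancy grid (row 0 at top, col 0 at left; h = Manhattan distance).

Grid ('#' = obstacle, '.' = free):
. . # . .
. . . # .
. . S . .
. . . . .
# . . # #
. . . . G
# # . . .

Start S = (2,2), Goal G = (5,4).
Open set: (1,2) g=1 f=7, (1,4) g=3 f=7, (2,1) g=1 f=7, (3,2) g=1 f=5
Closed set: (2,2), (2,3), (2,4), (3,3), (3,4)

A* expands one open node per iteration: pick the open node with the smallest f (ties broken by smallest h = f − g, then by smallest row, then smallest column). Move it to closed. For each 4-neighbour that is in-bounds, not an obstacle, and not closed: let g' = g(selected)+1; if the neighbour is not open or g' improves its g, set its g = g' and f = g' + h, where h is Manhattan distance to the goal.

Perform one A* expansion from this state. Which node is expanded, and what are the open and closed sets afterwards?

step 1: expand (3,2) (f=5, h=4) → closed; open now [(1,2) g=1 f=7, (1,4) g=3 f=7, (2,1) g=1 f=7, (3,1) g=2 f=7, (4,2) g=2 f=5]

expanded=(3,2); open=[(1,2) g=1 f=7, (1,4) g=3 f=7, (2,1) g=1 f=7, (3,1) g=2 f=7, (4,2) g=2 f=5]; closed=[(2,2), (2,3), (2,4), (3,2), (3,3), (3,4)]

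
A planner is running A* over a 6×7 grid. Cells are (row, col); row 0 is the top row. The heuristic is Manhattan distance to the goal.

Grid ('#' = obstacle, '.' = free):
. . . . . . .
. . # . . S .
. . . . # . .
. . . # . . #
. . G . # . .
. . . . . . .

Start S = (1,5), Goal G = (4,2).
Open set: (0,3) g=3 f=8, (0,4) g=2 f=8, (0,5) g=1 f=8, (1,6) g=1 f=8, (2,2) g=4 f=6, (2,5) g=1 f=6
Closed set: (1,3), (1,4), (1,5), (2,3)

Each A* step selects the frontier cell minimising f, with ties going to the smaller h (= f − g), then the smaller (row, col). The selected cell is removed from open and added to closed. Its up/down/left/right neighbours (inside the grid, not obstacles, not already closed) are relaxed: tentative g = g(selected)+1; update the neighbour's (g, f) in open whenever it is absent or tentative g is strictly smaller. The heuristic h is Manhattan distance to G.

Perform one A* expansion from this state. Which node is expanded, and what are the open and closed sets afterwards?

expanded=(2,2); open=[(0,3) g=3 f=8, (0,4) g=2 f=8, (0,5) g=1 f=8, (1,6) g=1 f=8, (2,1) g=5 f=8, (2,5) g=1 f=6, (3,2) g=5 f=6]; closed=[(1,3), (1,4), (1,5), (2,2), (2,3)]

step 1: expand (2,2) (f=6, h=2) → closed; open now [(0,3) g=3 f=8, (0,4) g=2 f=8, (0,5) g=1 f=8, (1,6) g=1 f=8, (2,1) g=5 f=8, (2,5) g=1 f=6, (3,2) g=5 f=6]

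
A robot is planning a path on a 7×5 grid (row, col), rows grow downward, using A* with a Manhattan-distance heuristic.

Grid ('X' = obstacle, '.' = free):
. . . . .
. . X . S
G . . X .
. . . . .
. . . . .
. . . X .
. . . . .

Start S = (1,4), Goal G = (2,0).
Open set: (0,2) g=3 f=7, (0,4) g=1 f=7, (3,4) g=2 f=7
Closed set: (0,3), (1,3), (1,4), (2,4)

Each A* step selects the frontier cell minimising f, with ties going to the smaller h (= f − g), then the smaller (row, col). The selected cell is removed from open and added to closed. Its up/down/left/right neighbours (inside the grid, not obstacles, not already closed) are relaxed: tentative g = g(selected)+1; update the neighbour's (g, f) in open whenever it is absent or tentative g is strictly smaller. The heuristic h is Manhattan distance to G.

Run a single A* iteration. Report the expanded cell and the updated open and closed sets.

step 1: expand (0,2) (f=7, h=4) → closed; open now [(0,1) g=4 f=7, (0,4) g=1 f=7, (3,4) g=2 f=7]

expanded=(0,2); open=[(0,1) g=4 f=7, (0,4) g=1 f=7, (3,4) g=2 f=7]; closed=[(0,2), (0,3), (1,3), (1,4), (2,4)]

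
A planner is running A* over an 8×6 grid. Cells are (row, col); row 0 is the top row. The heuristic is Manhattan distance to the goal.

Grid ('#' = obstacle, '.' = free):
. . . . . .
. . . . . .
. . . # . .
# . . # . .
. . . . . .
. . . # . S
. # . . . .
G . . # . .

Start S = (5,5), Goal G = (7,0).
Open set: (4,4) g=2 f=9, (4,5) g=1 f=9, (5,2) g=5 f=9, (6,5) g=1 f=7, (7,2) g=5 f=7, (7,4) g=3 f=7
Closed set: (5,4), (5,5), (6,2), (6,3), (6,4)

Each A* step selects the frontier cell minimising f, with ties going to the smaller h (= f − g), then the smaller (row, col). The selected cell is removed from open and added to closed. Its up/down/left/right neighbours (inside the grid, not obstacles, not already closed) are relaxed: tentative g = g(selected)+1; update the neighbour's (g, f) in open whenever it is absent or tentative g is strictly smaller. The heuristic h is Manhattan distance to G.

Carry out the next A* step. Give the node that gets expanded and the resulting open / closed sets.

step 1: expand (7,2) (f=7, h=2) → closed; open now [(4,4) g=2 f=9, (4,5) g=1 f=9, (5,2) g=5 f=9, (6,5) g=1 f=7, (7,1) g=6 f=7, (7,4) g=3 f=7]

expanded=(7,2); open=[(4,4) g=2 f=9, (4,5) g=1 f=9, (5,2) g=5 f=9, (6,5) g=1 f=7, (7,1) g=6 f=7, (7,4) g=3 f=7]; closed=[(5,4), (5,5), (6,2), (6,3), (6,4), (7,2)]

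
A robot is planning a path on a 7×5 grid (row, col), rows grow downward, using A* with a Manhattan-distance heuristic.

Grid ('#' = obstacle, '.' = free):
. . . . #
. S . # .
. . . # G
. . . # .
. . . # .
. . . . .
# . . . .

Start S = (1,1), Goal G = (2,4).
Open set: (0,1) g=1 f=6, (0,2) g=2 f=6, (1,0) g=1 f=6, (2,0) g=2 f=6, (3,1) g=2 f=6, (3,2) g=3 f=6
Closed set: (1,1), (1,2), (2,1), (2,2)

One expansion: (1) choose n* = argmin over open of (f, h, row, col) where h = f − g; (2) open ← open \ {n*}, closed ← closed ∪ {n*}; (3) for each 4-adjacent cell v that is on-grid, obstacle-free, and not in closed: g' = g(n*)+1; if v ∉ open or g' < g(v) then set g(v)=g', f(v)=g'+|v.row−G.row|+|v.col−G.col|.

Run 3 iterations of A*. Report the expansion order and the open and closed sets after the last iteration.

step 1: expand (3,2) (f=6, h=3) → closed; open now [(0,1) g=1 f=6, (0,2) g=2 f=6, (1,0) g=1 f=6, (2,0) g=2 f=6, (3,1) g=2 f=6, (4,2) g=4 f=8]
step 2: expand (0,2) (f=6, h=4) → closed; open now [(0,1) g=1 f=6, (0,3) g=3 f=6, (1,0) g=1 f=6, (2,0) g=2 f=6, (3,1) g=2 f=6, (4,2) g=4 f=8]
step 3: expand (0,3) (f=6, h=3) → closed; open now [(0,1) g=1 f=6, (1,0) g=1 f=6, (2,0) g=2 f=6, (3,1) g=2 f=6, (4,2) g=4 f=8]

order=[(3,2) → (0,2) → (0,3)]; open=[(0,1) g=1 f=6, (1,0) g=1 f=6, (2,0) g=2 f=6, (3,1) g=2 f=6, (4,2) g=4 f=8]; closed=[(0,2), (0,3), (1,1), (1,2), (2,1), (2,2), (3,2)]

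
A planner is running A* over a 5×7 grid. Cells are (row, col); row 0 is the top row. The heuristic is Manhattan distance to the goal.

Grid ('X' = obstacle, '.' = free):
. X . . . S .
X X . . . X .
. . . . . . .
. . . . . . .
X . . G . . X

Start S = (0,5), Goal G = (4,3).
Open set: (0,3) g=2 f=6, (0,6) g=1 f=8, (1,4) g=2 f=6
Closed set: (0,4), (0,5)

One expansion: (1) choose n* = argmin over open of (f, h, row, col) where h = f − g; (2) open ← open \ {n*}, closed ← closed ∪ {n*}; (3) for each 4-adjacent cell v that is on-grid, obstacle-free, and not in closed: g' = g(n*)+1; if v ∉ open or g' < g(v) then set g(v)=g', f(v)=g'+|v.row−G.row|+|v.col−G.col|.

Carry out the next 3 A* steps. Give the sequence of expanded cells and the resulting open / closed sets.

step 1: expand (0,3) (f=6, h=4) → closed; open now [(0,2) g=3 f=8, (0,6) g=1 f=8, (1,3) g=3 f=6, (1,4) g=2 f=6]
step 2: expand (1,3) (f=6, h=3) → closed; open now [(0,2) g=3 f=8, (0,6) g=1 f=8, (1,2) g=4 f=8, (1,4) g=2 f=6, (2,3) g=4 f=6]
step 3: expand (2,3) (f=6, h=2) → closed; open now [(0,2) g=3 f=8, (0,6) g=1 f=8, (1,2) g=4 f=8, (1,4) g=2 f=6, (2,2) g=5 f=8, (2,4) g=5 f=8, (3,3) g=5 f=6]

order=[(0,3) → (1,3) → (2,3)]; open=[(0,2) g=3 f=8, (0,6) g=1 f=8, (1,2) g=4 f=8, (1,4) g=2 f=6, (2,2) g=5 f=8, (2,4) g=5 f=8, (3,3) g=5 f=6]; closed=[(0,3), (0,4), (0,5), (1,3), (2,3)]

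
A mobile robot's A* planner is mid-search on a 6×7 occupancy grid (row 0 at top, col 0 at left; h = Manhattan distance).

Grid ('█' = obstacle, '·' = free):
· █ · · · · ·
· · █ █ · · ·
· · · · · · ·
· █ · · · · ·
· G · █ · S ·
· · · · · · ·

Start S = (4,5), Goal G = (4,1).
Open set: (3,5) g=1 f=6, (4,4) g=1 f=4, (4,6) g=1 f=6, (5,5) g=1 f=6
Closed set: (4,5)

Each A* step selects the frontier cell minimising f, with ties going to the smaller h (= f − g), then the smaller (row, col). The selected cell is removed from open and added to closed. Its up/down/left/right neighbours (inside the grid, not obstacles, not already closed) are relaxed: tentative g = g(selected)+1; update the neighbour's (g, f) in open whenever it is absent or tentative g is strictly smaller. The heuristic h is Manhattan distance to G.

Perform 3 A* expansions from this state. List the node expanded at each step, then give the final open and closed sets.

step 1: expand (4,4) (f=4, h=3) → closed; open now [(3,4) g=2 f=6, (3,5) g=1 f=6, (4,6) g=1 f=6, (5,4) g=2 f=6, (5,5) g=1 f=6]
step 2: expand (3,4) (f=6, h=4) → closed; open now [(2,4) g=3 f=8, (3,3) g=3 f=6, (3,5) g=1 f=6, (4,6) g=1 f=6, (5,4) g=2 f=6, (5,5) g=1 f=6]
step 3: expand (3,3) (f=6, h=3) → closed; open now [(2,3) g=4 f=8, (2,4) g=3 f=8, (3,2) g=4 f=6, (3,5) g=1 f=6, (4,6) g=1 f=6, (5,4) g=2 f=6, (5,5) g=1 f=6]

order=[(4,4) → (3,4) → (3,3)]; open=[(2,3) g=4 f=8, (2,4) g=3 f=8, (3,2) g=4 f=6, (3,5) g=1 f=6, (4,6) g=1 f=6, (5,4) g=2 f=6, (5,5) g=1 f=6]; closed=[(3,3), (3,4), (4,4), (4,5)]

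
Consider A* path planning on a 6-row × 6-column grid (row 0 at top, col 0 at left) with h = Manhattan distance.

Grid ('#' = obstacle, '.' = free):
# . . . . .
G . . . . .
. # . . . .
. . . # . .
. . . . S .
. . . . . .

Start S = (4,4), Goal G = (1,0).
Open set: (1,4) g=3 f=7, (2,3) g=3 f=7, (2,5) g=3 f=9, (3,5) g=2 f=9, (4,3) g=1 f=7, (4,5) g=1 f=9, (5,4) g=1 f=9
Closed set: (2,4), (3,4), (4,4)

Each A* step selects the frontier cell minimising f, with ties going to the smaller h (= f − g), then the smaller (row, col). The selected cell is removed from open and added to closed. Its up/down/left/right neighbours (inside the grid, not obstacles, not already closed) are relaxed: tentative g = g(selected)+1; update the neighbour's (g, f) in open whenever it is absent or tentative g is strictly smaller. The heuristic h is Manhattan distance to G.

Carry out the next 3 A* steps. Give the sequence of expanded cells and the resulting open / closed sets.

step 1: expand (1,4) (f=7, h=4) → closed; open now [(0,4) g=4 f=9, (1,3) g=4 f=7, (1,5) g=4 f=9, (2,3) g=3 f=7, (2,5) g=3 f=9, (3,5) g=2 f=9, (4,3) g=1 f=7, (4,5) g=1 f=9, (5,4) g=1 f=9]
step 2: expand (1,3) (f=7, h=3) → closed; open now [(0,3) g=5 f=9, (0,4) g=4 f=9, (1,2) g=5 f=7, (1,5) g=4 f=9, (2,3) g=3 f=7, (2,5) g=3 f=9, (3,5) g=2 f=9, (4,3) g=1 f=7, (4,5) g=1 f=9, (5,4) g=1 f=9]
step 3: expand (1,2) (f=7, h=2) → closed; open now [(0,2) g=6 f=9, (0,3) g=5 f=9, (0,4) g=4 f=9, (1,1) g=6 f=7, (1,5) g=4 f=9, (2,2) g=6 f=9, (2,3) g=3 f=7, (2,5) g=3 f=9, (3,5) g=2 f=9, (4,3) g=1 f=7, (4,5) g=1 f=9, (5,4) g=1 f=9]

order=[(1,4) → (1,3) → (1,2)]; open=[(0,2) g=6 f=9, (0,3) g=5 f=9, (0,4) g=4 f=9, (1,1) g=6 f=7, (1,5) g=4 f=9, (2,2) g=6 f=9, (2,3) g=3 f=7, (2,5) g=3 f=9, (3,5) g=2 f=9, (4,3) g=1 f=7, (4,5) g=1 f=9, (5,4) g=1 f=9]; closed=[(1,2), (1,3), (1,4), (2,4), (3,4), (4,4)]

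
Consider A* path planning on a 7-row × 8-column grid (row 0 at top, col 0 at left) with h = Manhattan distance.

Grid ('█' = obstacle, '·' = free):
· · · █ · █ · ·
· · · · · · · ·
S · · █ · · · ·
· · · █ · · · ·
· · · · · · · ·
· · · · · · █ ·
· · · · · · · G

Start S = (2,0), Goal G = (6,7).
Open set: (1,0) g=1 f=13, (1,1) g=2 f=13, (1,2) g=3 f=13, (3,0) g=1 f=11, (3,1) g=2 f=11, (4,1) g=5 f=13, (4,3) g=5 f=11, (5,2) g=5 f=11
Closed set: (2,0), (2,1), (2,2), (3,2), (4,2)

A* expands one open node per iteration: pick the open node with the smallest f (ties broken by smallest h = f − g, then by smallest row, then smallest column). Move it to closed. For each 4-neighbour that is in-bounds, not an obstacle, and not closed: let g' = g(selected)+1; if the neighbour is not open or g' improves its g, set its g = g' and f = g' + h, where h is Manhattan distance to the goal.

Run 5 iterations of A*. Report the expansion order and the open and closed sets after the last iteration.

order=[(4,3) → (4,4) → (4,5) → (4,6) → (4,7)]; open=[(1,0) g=1 f=13, (1,1) g=2 f=13, (1,2) g=3 f=13, (3,0) g=1 f=11, (3,1) g=2 f=11, (3,4) g=7 f=13, (3,5) g=8 f=13, (3,6) g=9 f=13, (3,7) g=10 f=13, (4,1) g=5 f=13, (5,2) g=5 f=11, (5,3) g=6 f=11, (5,4) g=7 f=11, (5,5) g=8 f=11, (5,7) g=10 f=11]; closed=[(2,0), (2,1), (2,2), (3,2), (4,2), (4,3), (4,4), (4,5), (4,6), (4,7)]

step 1: expand (4,3) (f=11, h=6) → closed; open now [(1,0) g=1 f=13, (1,1) g=2 f=13, (1,2) g=3 f=13, (3,0) g=1 f=11, (3,1) g=2 f=11, (4,1) g=5 f=13, (4,4) g=6 f=11, (5,2) g=5 f=11, (5,3) g=6 f=11]
step 2: expand (4,4) (f=11, h=5) → closed; open now [(1,0) g=1 f=13, (1,1) g=2 f=13, (1,2) g=3 f=13, (3,0) g=1 f=11, (3,1) g=2 f=11, (3,4) g=7 f=13, (4,1) g=5 f=13, (4,5) g=7 f=11, (5,2) g=5 f=11, (5,3) g=6 f=11, (5,4) g=7 f=11]
step 3: expand (4,5) (f=11, h=4) → closed; open now [(1,0) g=1 f=13, (1,1) g=2 f=13, (1,2) g=3 f=13, (3,0) g=1 f=11, (3,1) g=2 f=11, (3,4) g=7 f=13, (3,5) g=8 f=13, (4,1) g=5 f=13, (4,6) g=8 f=11, (5,2) g=5 f=11, (5,3) g=6 f=11, (5,4) g=7 f=11, (5,5) g=8 f=11]
step 4: expand (4,6) (f=11, h=3) → closed; open now [(1,0) g=1 f=13, (1,1) g=2 f=13, (1,2) g=3 f=13, (3,0) g=1 f=11, (3,1) g=2 f=11, (3,4) g=7 f=13, (3,5) g=8 f=13, (3,6) g=9 f=13, (4,1) g=5 f=13, (4,7) g=9 f=11, (5,2) g=5 f=11, (5,3) g=6 f=11, (5,4) g=7 f=11, (5,5) g=8 f=11]
step 5: expand (4,7) (f=11, h=2) → closed; open now [(1,0) g=1 f=13, (1,1) g=2 f=13, (1,2) g=3 f=13, (3,0) g=1 f=11, (3,1) g=2 f=11, (3,4) g=7 f=13, (3,5) g=8 f=13, (3,6) g=9 f=13, (3,7) g=10 f=13, (4,1) g=5 f=13, (5,2) g=5 f=11, (5,3) g=6 f=11, (5,4) g=7 f=11, (5,5) g=8 f=11, (5,7) g=10 f=11]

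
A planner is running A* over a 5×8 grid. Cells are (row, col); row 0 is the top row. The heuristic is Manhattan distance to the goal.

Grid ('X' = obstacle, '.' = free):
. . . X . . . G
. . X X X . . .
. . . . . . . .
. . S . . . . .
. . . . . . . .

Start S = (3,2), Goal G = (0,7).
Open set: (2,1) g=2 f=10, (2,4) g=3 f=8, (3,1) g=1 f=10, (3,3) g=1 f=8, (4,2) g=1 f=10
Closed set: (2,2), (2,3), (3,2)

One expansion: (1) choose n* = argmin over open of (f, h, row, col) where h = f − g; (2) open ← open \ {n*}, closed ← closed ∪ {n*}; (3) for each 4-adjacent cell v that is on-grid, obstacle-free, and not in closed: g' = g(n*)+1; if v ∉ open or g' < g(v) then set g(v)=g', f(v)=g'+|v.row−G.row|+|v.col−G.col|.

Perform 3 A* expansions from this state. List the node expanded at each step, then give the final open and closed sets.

step 1: expand (2,4) (f=8, h=5) → closed; open now [(2,1) g=2 f=10, (2,5) g=4 f=8, (3,1) g=1 f=10, (3,3) g=1 f=8, (3,4) g=4 f=10, (4,2) g=1 f=10]
step 2: expand (2,5) (f=8, h=4) → closed; open now [(1,5) g=5 f=8, (2,1) g=2 f=10, (2,6) g=5 f=8, (3,1) g=1 f=10, (3,3) g=1 f=8, (3,4) g=4 f=10, (3,5) g=5 f=10, (4,2) g=1 f=10]
step 3: expand (1,5) (f=8, h=3) → closed; open now [(0,5) g=6 f=8, (1,6) g=6 f=8, (2,1) g=2 f=10, (2,6) g=5 f=8, (3,1) g=1 f=10, (3,3) g=1 f=8, (3,4) g=4 f=10, (3,5) g=5 f=10, (4,2) g=1 f=10]

order=[(2,4) → (2,5) → (1,5)]; open=[(0,5) g=6 f=8, (1,6) g=6 f=8, (2,1) g=2 f=10, (2,6) g=5 f=8, (3,1) g=1 f=10, (3,3) g=1 f=8, (3,4) g=4 f=10, (3,5) g=5 f=10, (4,2) g=1 f=10]; closed=[(1,5), (2,2), (2,3), (2,4), (2,5), (3,2)]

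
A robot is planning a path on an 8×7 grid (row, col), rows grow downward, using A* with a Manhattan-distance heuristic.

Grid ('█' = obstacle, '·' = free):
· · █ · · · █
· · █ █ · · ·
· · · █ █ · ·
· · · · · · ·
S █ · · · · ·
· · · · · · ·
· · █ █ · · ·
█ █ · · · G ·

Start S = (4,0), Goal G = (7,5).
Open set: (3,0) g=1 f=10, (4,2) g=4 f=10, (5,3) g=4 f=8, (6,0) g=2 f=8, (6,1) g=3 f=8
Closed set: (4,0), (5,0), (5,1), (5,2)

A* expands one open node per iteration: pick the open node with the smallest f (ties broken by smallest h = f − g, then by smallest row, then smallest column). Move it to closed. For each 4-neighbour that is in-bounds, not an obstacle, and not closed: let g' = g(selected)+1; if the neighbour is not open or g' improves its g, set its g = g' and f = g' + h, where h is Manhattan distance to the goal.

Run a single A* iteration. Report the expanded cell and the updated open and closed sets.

step 1: expand (5,3) (f=8, h=4) → closed; open now [(3,0) g=1 f=10, (4,2) g=4 f=10, (4,3) g=5 f=10, (5,4) g=5 f=8, (6,0) g=2 f=8, (6,1) g=3 f=8]

expanded=(5,3); open=[(3,0) g=1 f=10, (4,2) g=4 f=10, (4,3) g=5 f=10, (5,4) g=5 f=8, (6,0) g=2 f=8, (6,1) g=3 f=8]; closed=[(4,0), (5,0), (5,1), (5,2), (5,3)]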